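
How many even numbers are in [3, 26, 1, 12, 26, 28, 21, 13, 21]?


Check each element:
  3 is odd
  26 is even
  1 is odd
  12 is even
  26 is even
  28 is even
  21 is odd
  13 is odd
  21 is odd
Evens: [26, 12, 26, 28]
Count of evens = 4
Final answer: 4


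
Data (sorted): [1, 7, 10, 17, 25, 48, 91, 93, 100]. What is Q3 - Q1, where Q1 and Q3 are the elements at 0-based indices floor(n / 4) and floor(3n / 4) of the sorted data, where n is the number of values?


The data has n = 9 elements.
Q1 index = floor(9 / 4) = floor(2.25) = 2; Q3 index = floor(3 * 9 / 4) = floor(6.75) = 6
Q1 = element at index 2 = 10
Q3 = element at index 6 = 91
IQR = 91 - 10 = 81
Final answer: 81


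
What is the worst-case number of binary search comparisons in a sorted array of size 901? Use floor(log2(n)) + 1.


Binary search halves the search space each step.
Maximum comparisons = floor(log2(901)) + 1
log2(901) = 9.8154
floor(log2(901)) = 9, so 9 + 1 = 10
Final answer: 10


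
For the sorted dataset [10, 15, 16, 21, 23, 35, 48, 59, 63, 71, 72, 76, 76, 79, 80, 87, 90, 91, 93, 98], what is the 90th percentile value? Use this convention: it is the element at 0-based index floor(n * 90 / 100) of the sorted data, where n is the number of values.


The dataset has n = 20 elements.
Index = floor(20 * 90 / 100) = floor(1800 / 100) = floor(18) = 18
Counting from index 0 in the sorted data, the element at index 18 is 93.
Final answer: 93


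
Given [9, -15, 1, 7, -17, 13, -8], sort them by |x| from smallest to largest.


Compute absolute values:
  |9| = 9
  |-15| = 15
  |1| = 1
  |7| = 7
  |-17| = 17
  |13| = 13
  |-8| = 8
Absolute values in increasing order: 1 < 7 < 8 < 9 < 13 < 15 < 17
Listing the original numbers in that order gives the answer.
Final answer: [1, 7, -8, 9, 13, -15, -17]


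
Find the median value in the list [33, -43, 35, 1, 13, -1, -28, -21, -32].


First, sort the list: [-43, -32, -28, -21, -1, 1, 13, 33, 35]
The list has 9 elements (odd count).
The middle index is 4 (0-based), and the element there is -1.
Final answer: -1


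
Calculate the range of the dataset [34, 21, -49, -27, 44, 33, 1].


Maximum value: 44
Minimum value: -49
Range = 44 - (-49) = 93
Final answer: 93


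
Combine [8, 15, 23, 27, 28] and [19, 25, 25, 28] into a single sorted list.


List A: [8, 15, 23, 27, 28]
List B: [19, 25, 25, 28]
Repeatedly compare the front elements and take the smaller:
  8 vs 19 -> take 8
  15 vs 19 -> take 15
  23 vs 19 -> take 19
  23 vs 25 -> take 23
  27 vs 25 -> take 25
  27 vs 25 -> take 25
  27 vs 28 -> take 27
  28 vs 28 -> take 28
  A is exhausted; append the rest of B: [28]
Final answer: [8, 15, 19, 23, 25, 25, 27, 28, 28]


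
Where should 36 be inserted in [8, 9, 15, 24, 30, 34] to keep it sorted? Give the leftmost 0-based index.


List is sorted: [8, 9, 15, 24, 30, 34]
We need the leftmost position where 36 can be inserted, i.e. the first index whose element is >= 36 (or the end of the list if none is).
Binary search with low=0, high=6 (0-based indices):
  low=0, high=6, mid=3: a[3]=24 < 36, so low = 4
  low=4, high=6, mid=5: a[5]=34 < 36, so low = 6
Now low = high = 6, so the insertion index is 6.
Final answer: 6


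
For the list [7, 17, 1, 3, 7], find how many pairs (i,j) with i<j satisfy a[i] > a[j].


For each element, count the later elements that are smaller than it:
  7 (index 0): smaller elements after it = [1, 3] -> 2
  17 (index 1): smaller elements after it = [1, 3, 7] -> 3
  1 (index 2): smaller elements after it = [] -> 0
  3 (index 3): smaller elements after it = [] -> 0
Total inversions = 2 + 3 + 0 + 0 = 5
Final answer: 5


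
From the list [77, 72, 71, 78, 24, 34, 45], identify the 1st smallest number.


Sort ascending: [24, 34, 45, 71, 72, 77, 78]
The 1st element (1-indexed) is at index 0.
Value = 24
Final answer: 24


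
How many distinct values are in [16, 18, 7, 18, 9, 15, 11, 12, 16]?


List all unique values:
Distinct values: [7, 9, 11, 12, 15, 16, 18]
Count = 7
Final answer: 7


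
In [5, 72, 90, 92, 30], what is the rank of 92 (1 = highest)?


Sort descending: [92, 90, 72, 30, 5]
Find 92 in the sorted list.
92 is at position 1.
Final answer: 1


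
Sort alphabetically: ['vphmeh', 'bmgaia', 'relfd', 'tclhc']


Compare strings character by character (the first differing letter decides):
  'bmgaia' < 'relfd' since 'b' < 'r' at position 1
  'relfd' < 'tclhc' since 'r' < 't' at position 1
  'tclhc' < 'vphmeh' since 't' < 'v' at position 1
Chaining these comparisons gives the alphabetical order.
Final answer: ['bmgaia', 'relfd', 'tclhc', 'vphmeh']


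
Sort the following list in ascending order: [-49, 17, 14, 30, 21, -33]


Original list: [-49, 17, 14, 30, 21, -33]
Repeatedly take the smallest remaining element:
  Remaining [-49, 17, 14, 30, 21, -33] -> smallest is -49
  Remaining [17, 14, 30, 21, -33] -> smallest is -33
  Remaining [17, 14, 30, 21] -> smallest is 14
  Remaining [17, 30, 21] -> smallest is 17
  Remaining [30, 21] -> smallest is 21
  Remaining [30] -> smallest is 30
Collecting the picks in order gives the sorted list.
Final answer: [-49, -33, 14, 17, 21, 30]


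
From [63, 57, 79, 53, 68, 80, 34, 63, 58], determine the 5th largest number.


Sort descending: [80, 79, 68, 63, 63, 58, 57, 53, 34]
The 5th element (1-indexed) is at index 4.
Value = 63
Final answer: 63


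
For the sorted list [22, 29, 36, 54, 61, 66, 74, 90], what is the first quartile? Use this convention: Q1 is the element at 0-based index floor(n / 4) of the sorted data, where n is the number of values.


The list has n = 8 elements.
Q1 index = floor(8 / 4) = floor(2) = 2
Counting from index 0 in the sorted data, the element at index 2 is 36.
Final answer: 36


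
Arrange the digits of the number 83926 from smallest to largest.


The number 83926 has digits: 8, 3, 9, 2, 6
Sorted: 2, 3, 6, 8, 9
Joining the sorted digits gives the result.
Final answer: 23689


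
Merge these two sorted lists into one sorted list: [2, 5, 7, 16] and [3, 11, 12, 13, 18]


List A: [2, 5, 7, 16]
List B: [3, 11, 12, 13, 18]
Repeatedly compare the front elements and take the smaller:
  2 vs 3 -> take 2
  5 vs 3 -> take 3
  5 vs 11 -> take 5
  7 vs 11 -> take 7
  16 vs 11 -> take 11
  16 vs 12 -> take 12
  16 vs 13 -> take 13
  16 vs 18 -> take 16
  A is exhausted; append the rest of B: [18]
Final answer: [2, 3, 5, 7, 11, 12, 13, 16, 18]


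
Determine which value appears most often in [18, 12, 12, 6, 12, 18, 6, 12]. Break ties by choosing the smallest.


Count the frequency of each value:
  6 appears 2 time(s)
  12 appears 4 time(s)
  18 appears 2 time(s)
Maximum frequency is 4.
Only 12 reaches that frequency, so it is the mode.
Final answer: 12


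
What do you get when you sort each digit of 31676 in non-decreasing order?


The number 31676 has digits: 3, 1, 6, 7, 6
Sorted: 1, 3, 6, 6, 7
Joining the sorted digits gives the result.
Final answer: 13667


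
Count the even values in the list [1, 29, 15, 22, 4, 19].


Check each element:
  1 is odd
  29 is odd
  15 is odd
  22 is even
  4 is even
  19 is odd
Evens: [22, 4]
Count of evens = 2
Final answer: 2


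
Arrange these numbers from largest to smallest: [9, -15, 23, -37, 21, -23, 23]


Original list: [9, -15, 23, -37, 21, -23, 23]
Repeatedly take the largest remaining element:
  Remaining [9, -15, 23, -37, 21, -23, 23] -> largest is 23
  Remaining [9, -15, -37, 21, -23, 23] -> largest is 23
  Remaining [9, -15, -37, 21, -23] -> largest is 21
  Remaining [9, -15, -37, -23] -> largest is 9
  Remaining [-15, -37, -23] -> largest is -15
  Remaining [-37, -23] -> largest is -23
  Remaining [-37] -> largest is -37
Collecting the picks in order gives the descending list.
Final answer: [23, 23, 21, 9, -15, -23, -37]


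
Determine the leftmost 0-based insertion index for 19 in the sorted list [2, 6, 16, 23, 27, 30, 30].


List is sorted: [2, 6, 16, 23, 27, 30, 30]
We need the leftmost position where 19 can be inserted, i.e. the first index whose element is >= 19 (or the end of the list if none is).
Binary search with low=0, high=7 (0-based indices):
  low=0, high=7, mid=3: a[3]=23 >= 19, so high = 3
  low=0, high=3, mid=1: a[1]=6 < 19, so low = 2
  low=2, high=3, mid=2: a[2]=16 < 19, so low = 3
Now low = high = 3, so the insertion index is 3.
Final answer: 3


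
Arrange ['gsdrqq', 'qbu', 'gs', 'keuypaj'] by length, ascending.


Compute lengths:
  'gsdrqq' has length 6
  'qbu' has length 3
  'gs' has length 2
  'keuypaj' has length 7
Lengths in increasing order: 2 < 3 < 6 < 7
Listing the words in that order gives the answer.
Final answer: ['gs', 'qbu', 'gsdrqq', 'keuypaj']


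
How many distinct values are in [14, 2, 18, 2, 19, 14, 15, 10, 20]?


List all unique values:
Distinct values: [2, 10, 14, 15, 18, 19, 20]
Count = 7
Final answer: 7


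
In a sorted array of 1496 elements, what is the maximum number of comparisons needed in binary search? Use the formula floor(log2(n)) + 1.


Binary search halves the search space each step.
Maximum comparisons = floor(log2(1496)) + 1
log2(1496) = 10.5469
floor(log2(1496)) = 10, so 10 + 1 = 11
Final answer: 11


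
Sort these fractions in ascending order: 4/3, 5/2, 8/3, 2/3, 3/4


Convert to decimal for comparison:
  4/3 = 1.3333
  5/2 = 2.5
  8/3 = 2.6667
  2/3 = 0.6667
  3/4 = 0.75
Decimals in increasing order: 0.6667 < 0.75 < 1.3333 < 2.5 < 2.6667
Writing each back as its fraction gives the sorted order.
Final answer: 2/3, 3/4, 4/3, 5/2, 8/3


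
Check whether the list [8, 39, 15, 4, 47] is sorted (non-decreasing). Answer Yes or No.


Check consecutive pairs:
  8 <= 39? True
  39 <= 15? False
  15 <= 4? False
  4 <= 47? True
2 consecutive pair(s) are out of order, so the list is not sorted.
Final answer: No


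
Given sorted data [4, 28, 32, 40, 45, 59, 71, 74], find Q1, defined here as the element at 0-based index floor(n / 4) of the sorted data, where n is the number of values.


The list has n = 8 elements.
Q1 index = floor(8 / 4) = floor(2) = 2
Counting from index 0 in the sorted data, the element at index 2 is 32.
Final answer: 32


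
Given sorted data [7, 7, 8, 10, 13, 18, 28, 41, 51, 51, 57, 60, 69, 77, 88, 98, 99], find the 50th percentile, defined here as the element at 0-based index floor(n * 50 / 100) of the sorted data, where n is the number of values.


The dataset has n = 17 elements.
Index = floor(17 * 50 / 100) = floor(850 / 100) = floor(8.5) = 8
Counting from index 0 in the sorted data, the element at index 8 is 51.
Final answer: 51


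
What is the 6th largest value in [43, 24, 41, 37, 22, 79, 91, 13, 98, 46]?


Sort descending: [98, 91, 79, 46, 43, 41, 37, 24, 22, 13]
The 6th element (1-indexed) is at index 5.
Value = 41
Final answer: 41


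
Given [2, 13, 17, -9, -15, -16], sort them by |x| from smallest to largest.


Compute absolute values:
  |2| = 2
  |13| = 13
  |17| = 17
  |-9| = 9
  |-15| = 15
  |-16| = 16
Absolute values in increasing order: 2 < 9 < 13 < 15 < 16 < 17
Listing the original numbers in that order gives the answer.
Final answer: [2, -9, 13, -15, -16, 17]


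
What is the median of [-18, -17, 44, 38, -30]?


First, sort the list: [-30, -18, -17, 38, 44]
The list has 5 elements (odd count).
The middle index is 2 (0-based), and the element there is -17.
Final answer: -17


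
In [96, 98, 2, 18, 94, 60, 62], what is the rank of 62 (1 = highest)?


Sort descending: [98, 96, 94, 62, 60, 18, 2]
Find 62 in the sorted list.
62 is at position 4.
Final answer: 4


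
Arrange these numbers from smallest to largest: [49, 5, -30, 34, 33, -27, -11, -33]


Original list: [49, 5, -30, 34, 33, -27, -11, -33]
Repeatedly take the smallest remaining element:
  Remaining [49, 5, -30, 34, 33, -27, -11, -33] -> smallest is -33
  Remaining [49, 5, -30, 34, 33, -27, -11] -> smallest is -30
  Remaining [49, 5, 34, 33, -27, -11] -> smallest is -27
  Remaining [49, 5, 34, 33, -11] -> smallest is -11
  Remaining [49, 5, 34, 33] -> smallest is 5
  Remaining [49, 34, 33] -> smallest is 33
  Remaining [49, 34] -> smallest is 34
  Remaining [49] -> smallest is 49
Collecting the picks in order gives the sorted list.
Final answer: [-33, -30, -27, -11, 5, 33, 34, 49]


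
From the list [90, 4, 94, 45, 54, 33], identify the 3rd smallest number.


Sort ascending: [4, 33, 45, 54, 90, 94]
The 3rd element (1-indexed) is at index 2.
Value = 45
Final answer: 45


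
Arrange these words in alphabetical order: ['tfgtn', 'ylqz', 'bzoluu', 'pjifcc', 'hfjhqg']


Compare strings character by character (the first differing letter decides):
  'bzoluu' < 'hfjhqg' since 'b' < 'h' at position 1
  'hfjhqg' < 'pjifcc' since 'h' < 'p' at position 1
  'pjifcc' < 'tfgtn' since 'p' < 't' at position 1
  'tfgtn' < 'ylqz' since 't' < 'y' at position 1
Chaining these comparisons gives the alphabetical order.
Final answer: ['bzoluu', 'hfjhqg', 'pjifcc', 'tfgtn', 'ylqz']


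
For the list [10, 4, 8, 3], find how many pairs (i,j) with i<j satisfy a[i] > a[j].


For each element, count the later elements that are smaller than it:
  10 (index 0): smaller elements after it = [4, 8, 3] -> 3
  4 (index 1): smaller elements after it = [3] -> 1
  8 (index 2): smaller elements after it = [3] -> 1
Total inversions = 3 + 1 + 1 = 5
Final answer: 5


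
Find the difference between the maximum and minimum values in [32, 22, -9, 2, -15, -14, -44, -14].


Maximum value: 32
Minimum value: -44
Range = 32 - (-44) = 76
Final answer: 76


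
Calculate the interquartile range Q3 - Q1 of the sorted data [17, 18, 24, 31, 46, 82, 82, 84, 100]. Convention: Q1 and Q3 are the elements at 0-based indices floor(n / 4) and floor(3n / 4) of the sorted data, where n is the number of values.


The data has n = 9 elements.
Q1 index = floor(9 / 4) = floor(2.25) = 2; Q3 index = floor(3 * 9 / 4) = floor(6.75) = 6
Q1 = element at index 2 = 24
Q3 = element at index 6 = 82
IQR = 82 - 24 = 58
Final answer: 58


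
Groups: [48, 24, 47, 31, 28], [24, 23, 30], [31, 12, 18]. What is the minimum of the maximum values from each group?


Find max of each group:
  Group 1: [48, 24, 47, 31, 28] -> max = 48
  Group 2: [24, 23, 30] -> max = 30
  Group 3: [31, 12, 18] -> max = 31
Maxes: [48, 30, 31]
Minimum of maxes = 30
Final answer: 30


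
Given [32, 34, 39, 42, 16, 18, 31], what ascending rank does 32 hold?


Sort ascending: [16, 18, 31, 32, 34, 39, 42]
Find 32 in the sorted list.
32 is at position 4 (1-indexed).
Final answer: 4


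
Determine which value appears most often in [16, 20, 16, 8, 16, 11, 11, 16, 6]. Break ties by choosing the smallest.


Count the frequency of each value:
  6 appears 1 time(s)
  8 appears 1 time(s)
  11 appears 2 time(s)
  16 appears 4 time(s)
  20 appears 1 time(s)
Maximum frequency is 4.
Only 16 reaches that frequency, so it is the mode.
Final answer: 16


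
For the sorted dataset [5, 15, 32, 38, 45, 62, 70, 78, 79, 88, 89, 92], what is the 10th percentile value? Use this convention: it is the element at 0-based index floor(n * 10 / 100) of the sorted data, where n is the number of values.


The dataset has n = 12 elements.
Index = floor(12 * 10 / 100) = floor(120 / 100) = floor(1.2) = 1
Counting from index 0 in the sorted data, the element at index 1 is 15.
Final answer: 15


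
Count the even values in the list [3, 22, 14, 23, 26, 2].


Check each element:
  3 is odd
  22 is even
  14 is even
  23 is odd
  26 is even
  2 is even
Evens: [22, 14, 26, 2]
Count of evens = 4
Final answer: 4


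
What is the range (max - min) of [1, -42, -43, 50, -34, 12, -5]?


Maximum value: 50
Minimum value: -43
Range = 50 - (-43) = 93
Final answer: 93


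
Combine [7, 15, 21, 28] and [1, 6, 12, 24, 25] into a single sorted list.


List A: [7, 15, 21, 28]
List B: [1, 6, 12, 24, 25]
Repeatedly compare the front elements and take the smaller:
  7 vs 1 -> take 1
  7 vs 6 -> take 6
  7 vs 12 -> take 7
  15 vs 12 -> take 12
  15 vs 24 -> take 15
  21 vs 24 -> take 21
  28 vs 24 -> take 24
  28 vs 25 -> take 25
  B is exhausted; append the rest of A: [28]
Final answer: [1, 6, 7, 12, 15, 21, 24, 25, 28]


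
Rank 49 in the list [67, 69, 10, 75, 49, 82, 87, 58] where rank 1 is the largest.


Sort descending: [87, 82, 75, 69, 67, 58, 49, 10]
Find 49 in the sorted list.
49 is at position 7.
Final answer: 7


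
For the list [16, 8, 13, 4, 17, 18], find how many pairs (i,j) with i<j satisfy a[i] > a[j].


For each element, count the later elements that are smaller than it:
  16 (index 0): smaller elements after it = [8, 13, 4] -> 3
  8 (index 1): smaller elements after it = [4] -> 1
  13 (index 2): smaller elements after it = [4] -> 1
  4 (index 3): smaller elements after it = [] -> 0
  17 (index 4): smaller elements after it = [] -> 0
Total inversions = 3 + 1 + 1 + 0 + 0 = 5
Final answer: 5


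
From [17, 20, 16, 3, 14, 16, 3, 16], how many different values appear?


List all unique values:
Distinct values: [3, 14, 16, 17, 20]
Count = 5
Final answer: 5


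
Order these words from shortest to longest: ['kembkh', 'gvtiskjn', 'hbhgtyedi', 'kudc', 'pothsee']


Compute lengths:
  'kembkh' has length 6
  'gvtiskjn' has length 8
  'hbhgtyedi' has length 9
  'kudc' has length 4
  'pothsee' has length 7
Lengths in increasing order: 4 < 6 < 7 < 8 < 9
Listing the words in that order gives the answer.
Final answer: ['kudc', 'kembkh', 'pothsee', 'gvtiskjn', 'hbhgtyedi']


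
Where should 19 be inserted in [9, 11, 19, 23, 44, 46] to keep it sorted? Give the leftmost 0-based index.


List is sorted: [9, 11, 19, 23, 44, 46]
We need the leftmost position where 19 can be inserted, i.e. the first index whose element is >= 19 (or the end of the list if none is).
Binary search with low=0, high=6 (0-based indices):
  low=0, high=6, mid=3: a[3]=23 >= 19, so high = 3
  low=0, high=3, mid=1: a[1]=11 < 19, so low = 2
  low=2, high=3, mid=2: a[2]=19 >= 19, so high = 2
Now low = high = 2, so the insertion index is 2.
Final answer: 2


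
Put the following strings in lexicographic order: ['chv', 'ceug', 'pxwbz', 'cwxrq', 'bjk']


Compare strings character by character (the first differing letter decides):
  'bjk' < 'ceug' since 'b' < 'c' at position 1
  'ceug' < 'chv' since 'e' < 'h' at position 2
  'chv' < 'cwxrq' since 'h' < 'w' at position 2
  'cwxrq' < 'pxwbz' since 'c' < 'p' at position 1
Chaining these comparisons gives the alphabetical order.
Final answer: ['bjk', 'ceug', 'chv', 'cwxrq', 'pxwbz']


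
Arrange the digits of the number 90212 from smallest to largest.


The number 90212 has digits: 9, 0, 2, 1, 2
Sorted: 0, 1, 2, 2, 9
Joining the sorted digits gives the result.
Final answer: 01229


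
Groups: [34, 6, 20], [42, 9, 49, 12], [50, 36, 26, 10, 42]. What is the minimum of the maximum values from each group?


Find max of each group:
  Group 1: [34, 6, 20] -> max = 34
  Group 2: [42, 9, 49, 12] -> max = 49
  Group 3: [50, 36, 26, 10, 42] -> max = 50
Maxes: [34, 49, 50]
Minimum of maxes = 34
Final answer: 34


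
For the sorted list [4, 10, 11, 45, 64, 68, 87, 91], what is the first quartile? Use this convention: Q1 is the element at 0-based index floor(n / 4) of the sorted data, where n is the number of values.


The list has n = 8 elements.
Q1 index = floor(8 / 4) = floor(2) = 2
Counting from index 0 in the sorted data, the element at index 2 is 11.
Final answer: 11


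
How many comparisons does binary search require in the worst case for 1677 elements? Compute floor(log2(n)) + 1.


Binary search halves the search space each step.
Maximum comparisons = floor(log2(1677)) + 1
log2(1677) = 10.7117
floor(log2(1677)) = 10, so 10 + 1 = 11
Final answer: 11


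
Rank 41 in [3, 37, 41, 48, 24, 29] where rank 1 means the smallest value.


Sort ascending: [3, 24, 29, 37, 41, 48]
Find 41 in the sorted list.
41 is at position 5 (1-indexed).
Final answer: 5


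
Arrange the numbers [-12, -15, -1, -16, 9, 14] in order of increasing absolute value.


Compute absolute values:
  |-12| = 12
  |-15| = 15
  |-1| = 1
  |-16| = 16
  |9| = 9
  |14| = 14
Absolute values in increasing order: 1 < 9 < 12 < 14 < 15 < 16
Listing the original numbers in that order gives the answer.
Final answer: [-1, 9, -12, 14, -15, -16]


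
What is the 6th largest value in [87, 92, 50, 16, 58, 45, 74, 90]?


Sort descending: [92, 90, 87, 74, 58, 50, 45, 16]
The 6th element (1-indexed) is at index 5.
Value = 50
Final answer: 50


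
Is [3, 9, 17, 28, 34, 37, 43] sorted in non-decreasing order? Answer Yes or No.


Check consecutive pairs:
  3 <= 9? True
  9 <= 17? True
  17 <= 28? True
  28 <= 34? True
  34 <= 37? True
  37 <= 43? True
Every consecutive pair is in order, so the list is non-decreasing.
Final answer: Yes


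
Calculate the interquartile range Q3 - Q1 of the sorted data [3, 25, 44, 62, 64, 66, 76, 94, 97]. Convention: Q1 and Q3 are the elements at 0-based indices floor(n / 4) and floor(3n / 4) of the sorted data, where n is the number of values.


The data has n = 9 elements.
Q1 index = floor(9 / 4) = floor(2.25) = 2; Q3 index = floor(3 * 9 / 4) = floor(6.75) = 6
Q1 = element at index 2 = 44
Q3 = element at index 6 = 76
IQR = 76 - 44 = 32
Final answer: 32


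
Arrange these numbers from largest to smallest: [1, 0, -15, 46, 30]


Original list: [1, 0, -15, 46, 30]
Repeatedly take the largest remaining element:
  Remaining [1, 0, -15, 46, 30] -> largest is 46
  Remaining [1, 0, -15, 30] -> largest is 30
  Remaining [1, 0, -15] -> largest is 1
  Remaining [0, -15] -> largest is 0
  Remaining [-15] -> largest is -15
Collecting the picks in order gives the descending list.
Final answer: [46, 30, 1, 0, -15]


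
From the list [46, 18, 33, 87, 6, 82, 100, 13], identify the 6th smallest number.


Sort ascending: [6, 13, 18, 33, 46, 82, 87, 100]
The 6th element (1-indexed) is at index 5.
Value = 82
Final answer: 82


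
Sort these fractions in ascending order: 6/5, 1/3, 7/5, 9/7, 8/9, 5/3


Convert to decimal for comparison:
  6/5 = 1.2
  1/3 = 0.3333
  7/5 = 1.4
  9/7 = 1.2857
  8/9 = 0.8889
  5/3 = 1.6667
Decimals in increasing order: 0.3333 < 0.8889 < 1.2 < 1.2857 < 1.4 < 1.6667
Writing each back as its fraction gives the sorted order.
Final answer: 1/3, 8/9, 6/5, 9/7, 7/5, 5/3


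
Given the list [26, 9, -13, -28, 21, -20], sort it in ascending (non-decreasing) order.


Original list: [26, 9, -13, -28, 21, -20]
Repeatedly take the smallest remaining element:
  Remaining [26, 9, -13, -28, 21, -20] -> smallest is -28
  Remaining [26, 9, -13, 21, -20] -> smallest is -20
  Remaining [26, 9, -13, 21] -> smallest is -13
  Remaining [26, 9, 21] -> smallest is 9
  Remaining [26, 21] -> smallest is 21
  Remaining [26] -> smallest is 26
Collecting the picks in order gives the sorted list.
Final answer: [-28, -20, -13, 9, 21, 26]


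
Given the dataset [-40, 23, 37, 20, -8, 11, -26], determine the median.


First, sort the list: [-40, -26, -8, 11, 20, 23, 37]
The list has 7 elements (odd count).
The middle index is 3 (0-based), and the element there is 11.
Final answer: 11


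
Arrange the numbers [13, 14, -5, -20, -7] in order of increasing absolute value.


Compute absolute values:
  |13| = 13
  |14| = 14
  |-5| = 5
  |-20| = 20
  |-7| = 7
Absolute values in increasing order: 5 < 7 < 13 < 14 < 20
Listing the original numbers in that order gives the answer.
Final answer: [-5, -7, 13, 14, -20]


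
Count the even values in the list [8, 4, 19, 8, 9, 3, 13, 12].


Check each element:
  8 is even
  4 is even
  19 is odd
  8 is even
  9 is odd
  3 is odd
  13 is odd
  12 is even
Evens: [8, 4, 8, 12]
Count of evens = 4
Final answer: 4


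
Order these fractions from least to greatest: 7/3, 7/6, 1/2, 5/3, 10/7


Convert to decimal for comparison:
  7/3 = 2.3333
  7/6 = 1.1667
  1/2 = 0.5
  5/3 = 1.6667
  10/7 = 1.4286
Decimals in increasing order: 0.5 < 1.1667 < 1.4286 < 1.6667 < 2.3333
Writing each back as its fraction gives the sorted order.
Final answer: 1/2, 7/6, 10/7, 5/3, 7/3


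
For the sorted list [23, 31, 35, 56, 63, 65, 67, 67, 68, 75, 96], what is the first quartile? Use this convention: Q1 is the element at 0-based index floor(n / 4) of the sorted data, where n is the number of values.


The list has n = 11 elements.
Q1 index = floor(11 / 4) = floor(2.75) = 2
Counting from index 0 in the sorted data, the element at index 2 is 35.
Final answer: 35


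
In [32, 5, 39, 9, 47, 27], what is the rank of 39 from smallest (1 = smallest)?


Sort ascending: [5, 9, 27, 32, 39, 47]
Find 39 in the sorted list.
39 is at position 5 (1-indexed).
Final answer: 5


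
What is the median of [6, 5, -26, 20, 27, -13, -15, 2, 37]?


First, sort the list: [-26, -15, -13, 2, 5, 6, 20, 27, 37]
The list has 9 elements (odd count).
The middle index is 4 (0-based), and the element there is 5.
Final answer: 5


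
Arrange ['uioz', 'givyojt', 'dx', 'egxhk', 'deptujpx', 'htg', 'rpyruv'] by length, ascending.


Compute lengths:
  'uioz' has length 4
  'givyojt' has length 7
  'dx' has length 2
  'egxhk' has length 5
  'deptujpx' has length 8
  'htg' has length 3
  'rpyruv' has length 6
Lengths in increasing order: 2 < 3 < 4 < 5 < 6 < 7 < 8
Listing the words in that order gives the answer.
Final answer: ['dx', 'htg', 'uioz', 'egxhk', 'rpyruv', 'givyojt', 'deptujpx']


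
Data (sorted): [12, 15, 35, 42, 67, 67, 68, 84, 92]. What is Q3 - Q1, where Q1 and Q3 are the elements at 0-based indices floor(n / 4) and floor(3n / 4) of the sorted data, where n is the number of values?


The data has n = 9 elements.
Q1 index = floor(9 / 4) = floor(2.25) = 2; Q3 index = floor(3 * 9 / 4) = floor(6.75) = 6
Q1 = element at index 2 = 35
Q3 = element at index 6 = 68
IQR = 68 - 35 = 33
Final answer: 33


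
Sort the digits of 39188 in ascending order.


The number 39188 has digits: 3, 9, 1, 8, 8
Sorted: 1, 3, 8, 8, 9
Joining the sorted digits gives the result.
Final answer: 13889


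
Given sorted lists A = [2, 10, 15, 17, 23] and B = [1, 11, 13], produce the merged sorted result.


List A: [2, 10, 15, 17, 23]
List B: [1, 11, 13]
Repeatedly compare the front elements and take the smaller:
  2 vs 1 -> take 1
  2 vs 11 -> take 2
  10 vs 11 -> take 10
  15 vs 11 -> take 11
  15 vs 13 -> take 13
  B is exhausted; append the rest of A: [15, 17, 23]
Final answer: [1, 2, 10, 11, 13, 15, 17, 23]


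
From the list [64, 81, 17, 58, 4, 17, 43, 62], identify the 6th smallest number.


Sort ascending: [4, 17, 17, 43, 58, 62, 64, 81]
The 6th element (1-indexed) is at index 5.
Value = 62
Final answer: 62


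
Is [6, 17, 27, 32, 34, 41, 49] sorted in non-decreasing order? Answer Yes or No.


Check consecutive pairs:
  6 <= 17? True
  17 <= 27? True
  27 <= 32? True
  32 <= 34? True
  34 <= 41? True
  41 <= 49? True
Every consecutive pair is in order, so the list is non-decreasing.
Final answer: Yes


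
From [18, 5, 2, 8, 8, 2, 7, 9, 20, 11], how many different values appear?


List all unique values:
Distinct values: [2, 5, 7, 8, 9, 11, 18, 20]
Count = 8
Final answer: 8


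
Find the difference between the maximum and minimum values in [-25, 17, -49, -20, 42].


Maximum value: 42
Minimum value: -49
Range = 42 - (-49) = 91
Final answer: 91


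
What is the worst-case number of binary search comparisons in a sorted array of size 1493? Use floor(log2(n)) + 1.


Binary search halves the search space each step.
Maximum comparisons = floor(log2(1493)) + 1
log2(1493) = 10.544
floor(log2(1493)) = 10, so 10 + 1 = 11
Final answer: 11


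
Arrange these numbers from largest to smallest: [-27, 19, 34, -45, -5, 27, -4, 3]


Original list: [-27, 19, 34, -45, -5, 27, -4, 3]
Repeatedly take the largest remaining element:
  Remaining [-27, 19, 34, -45, -5, 27, -4, 3] -> largest is 34
  Remaining [-27, 19, -45, -5, 27, -4, 3] -> largest is 27
  Remaining [-27, 19, -45, -5, -4, 3] -> largest is 19
  Remaining [-27, -45, -5, -4, 3] -> largest is 3
  Remaining [-27, -45, -5, -4] -> largest is -4
  Remaining [-27, -45, -5] -> largest is -5
  Remaining [-27, -45] -> largest is -27
  Remaining [-45] -> largest is -45
Collecting the picks in order gives the descending list.
Final answer: [34, 27, 19, 3, -4, -5, -27, -45]


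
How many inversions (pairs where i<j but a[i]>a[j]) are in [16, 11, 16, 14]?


For each element, count the later elements that are smaller than it:
  16 (index 0): smaller elements after it = [11, 14] -> 2
  11 (index 1): smaller elements after it = [] -> 0
  16 (index 2): smaller elements after it = [14] -> 1
Total inversions = 2 + 0 + 1 = 3
Final answer: 3


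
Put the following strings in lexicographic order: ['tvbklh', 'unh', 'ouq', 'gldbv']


Compare strings character by character (the first differing letter decides):
  'gldbv' < 'ouq' since 'g' < 'o' at position 1
  'ouq' < 'tvbklh' since 'o' < 't' at position 1
  'tvbklh' < 'unh' since 't' < 'u' at position 1
Chaining these comparisons gives the alphabetical order.
Final answer: ['gldbv', 'ouq', 'tvbklh', 'unh']


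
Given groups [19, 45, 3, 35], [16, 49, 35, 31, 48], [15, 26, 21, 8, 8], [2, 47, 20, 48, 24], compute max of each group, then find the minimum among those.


Find max of each group:
  Group 1: [19, 45, 3, 35] -> max = 45
  Group 2: [16, 49, 35, 31, 48] -> max = 49
  Group 3: [15, 26, 21, 8, 8] -> max = 26
  Group 4: [2, 47, 20, 48, 24] -> max = 48
Maxes: [45, 49, 26, 48]
Minimum of maxes = 26
Final answer: 26


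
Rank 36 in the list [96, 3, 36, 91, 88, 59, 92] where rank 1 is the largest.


Sort descending: [96, 92, 91, 88, 59, 36, 3]
Find 36 in the sorted list.
36 is at position 6.
Final answer: 6


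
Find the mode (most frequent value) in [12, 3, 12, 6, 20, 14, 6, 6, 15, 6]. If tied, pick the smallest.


Count the frequency of each value:
  3 appears 1 time(s)
  6 appears 4 time(s)
  12 appears 2 time(s)
  14 appears 1 time(s)
  15 appears 1 time(s)
  20 appears 1 time(s)
Maximum frequency is 4.
Only 6 reaches that frequency, so it is the mode.
Final answer: 6


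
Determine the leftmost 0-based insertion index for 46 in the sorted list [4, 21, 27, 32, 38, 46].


List is sorted: [4, 21, 27, 32, 38, 46]
We need the leftmost position where 46 can be inserted, i.e. the first index whose element is >= 46 (or the end of the list if none is).
Binary search with low=0, high=6 (0-based indices):
  low=0, high=6, mid=3: a[3]=32 < 46, so low = 4
  low=4, high=6, mid=5: a[5]=46 >= 46, so high = 5
  low=4, high=5, mid=4: a[4]=38 < 46, so low = 5
Now low = high = 5, so the insertion index is 5.
Final answer: 5


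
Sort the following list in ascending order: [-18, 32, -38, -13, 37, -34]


Original list: [-18, 32, -38, -13, 37, -34]
Repeatedly take the smallest remaining element:
  Remaining [-18, 32, -38, -13, 37, -34] -> smallest is -38
  Remaining [-18, 32, -13, 37, -34] -> smallest is -34
  Remaining [-18, 32, -13, 37] -> smallest is -18
  Remaining [32, -13, 37] -> smallest is -13
  Remaining [32, 37] -> smallest is 32
  Remaining [37] -> smallest is 37
Collecting the picks in order gives the sorted list.
Final answer: [-38, -34, -18, -13, 32, 37]


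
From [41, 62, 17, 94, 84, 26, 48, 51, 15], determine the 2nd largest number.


Sort descending: [94, 84, 62, 51, 48, 41, 26, 17, 15]
The 2nd element (1-indexed) is at index 1.
Value = 84
Final answer: 84


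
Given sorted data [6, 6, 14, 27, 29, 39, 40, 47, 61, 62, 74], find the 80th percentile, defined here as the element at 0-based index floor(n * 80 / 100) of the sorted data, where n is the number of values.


The dataset has n = 11 elements.
Index = floor(11 * 80 / 100) = floor(880 / 100) = floor(8.8) = 8
Counting from index 0 in the sorted data, the element at index 8 is 61.
Final answer: 61


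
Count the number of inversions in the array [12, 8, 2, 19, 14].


For each element, count the later elements that are smaller than it:
  12 (index 0): smaller elements after it = [8, 2] -> 2
  8 (index 1): smaller elements after it = [2] -> 1
  2 (index 2): smaller elements after it = [] -> 0
  19 (index 3): smaller elements after it = [14] -> 1
Total inversions = 2 + 1 + 0 + 1 = 4
Final answer: 4


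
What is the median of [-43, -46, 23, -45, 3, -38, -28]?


First, sort the list: [-46, -45, -43, -38, -28, 3, 23]
The list has 7 elements (odd count).
The middle index is 3 (0-based), and the element there is -38.
Final answer: -38


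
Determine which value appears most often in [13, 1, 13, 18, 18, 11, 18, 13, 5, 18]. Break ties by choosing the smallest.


Count the frequency of each value:
  1 appears 1 time(s)
  5 appears 1 time(s)
  11 appears 1 time(s)
  13 appears 3 time(s)
  18 appears 4 time(s)
Maximum frequency is 4.
Only 18 reaches that frequency, so it is the mode.
Final answer: 18


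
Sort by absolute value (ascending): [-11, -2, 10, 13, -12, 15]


Compute absolute values:
  |-11| = 11
  |-2| = 2
  |10| = 10
  |13| = 13
  |-12| = 12
  |15| = 15
Absolute values in increasing order: 2 < 10 < 11 < 12 < 13 < 15
Listing the original numbers in that order gives the answer.
Final answer: [-2, 10, -11, -12, 13, 15]


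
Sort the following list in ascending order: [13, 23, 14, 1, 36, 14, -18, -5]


Original list: [13, 23, 14, 1, 36, 14, -18, -5]
Repeatedly take the smallest remaining element:
  Remaining [13, 23, 14, 1, 36, 14, -18, -5] -> smallest is -18
  Remaining [13, 23, 14, 1, 36, 14, -5] -> smallest is -5
  Remaining [13, 23, 14, 1, 36, 14] -> smallest is 1
  Remaining [13, 23, 14, 36, 14] -> smallest is 13
  Remaining [23, 14, 36, 14] -> smallest is 14
  Remaining [23, 36, 14] -> smallest is 14
  Remaining [23, 36] -> smallest is 23
  Remaining [36] -> smallest is 36
Collecting the picks in order gives the sorted list.
Final answer: [-18, -5, 1, 13, 14, 14, 23, 36]


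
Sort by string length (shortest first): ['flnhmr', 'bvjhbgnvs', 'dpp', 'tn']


Compute lengths:
  'flnhmr' has length 6
  'bvjhbgnvs' has length 9
  'dpp' has length 3
  'tn' has length 2
Lengths in increasing order: 2 < 3 < 6 < 9
Listing the words in that order gives the answer.
Final answer: ['tn', 'dpp', 'flnhmr', 'bvjhbgnvs']


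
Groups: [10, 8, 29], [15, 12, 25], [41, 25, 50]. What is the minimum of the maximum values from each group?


Find max of each group:
  Group 1: [10, 8, 29] -> max = 29
  Group 2: [15, 12, 25] -> max = 25
  Group 3: [41, 25, 50] -> max = 50
Maxes: [29, 25, 50]
Minimum of maxes = 25
Final answer: 25


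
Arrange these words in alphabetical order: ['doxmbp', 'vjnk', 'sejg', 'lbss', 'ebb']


Compare strings character by character (the first differing letter decides):
  'doxmbp' < 'ebb' since 'd' < 'e' at position 1
  'ebb' < 'lbss' since 'e' < 'l' at position 1
  'lbss' < 'sejg' since 'l' < 's' at position 1
  'sejg' < 'vjnk' since 's' < 'v' at position 1
Chaining these comparisons gives the alphabetical order.
Final answer: ['doxmbp', 'ebb', 'lbss', 'sejg', 'vjnk']


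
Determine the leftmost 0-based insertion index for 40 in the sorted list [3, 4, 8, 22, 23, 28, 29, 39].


List is sorted: [3, 4, 8, 22, 23, 28, 29, 39]
We need the leftmost position where 40 can be inserted, i.e. the first index whose element is >= 40 (or the end of the list if none is).
Binary search with low=0, high=8 (0-based indices):
  low=0, high=8, mid=4: a[4]=23 < 40, so low = 5
  low=5, high=8, mid=6: a[6]=29 < 40, so low = 7
  low=7, high=8, mid=7: a[7]=39 < 40, so low = 8
Now low = high = 8, so the insertion index is 8.
Final answer: 8


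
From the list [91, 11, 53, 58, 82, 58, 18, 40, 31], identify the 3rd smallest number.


Sort ascending: [11, 18, 31, 40, 53, 58, 58, 82, 91]
The 3rd element (1-indexed) is at index 2.
Value = 31
Final answer: 31


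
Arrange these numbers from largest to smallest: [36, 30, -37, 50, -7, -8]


Original list: [36, 30, -37, 50, -7, -8]
Repeatedly take the largest remaining element:
  Remaining [36, 30, -37, 50, -7, -8] -> largest is 50
  Remaining [36, 30, -37, -7, -8] -> largest is 36
  Remaining [30, -37, -7, -8] -> largest is 30
  Remaining [-37, -7, -8] -> largest is -7
  Remaining [-37, -8] -> largest is -8
  Remaining [-37] -> largest is -37
Collecting the picks in order gives the descending list.
Final answer: [50, 36, 30, -7, -8, -37]


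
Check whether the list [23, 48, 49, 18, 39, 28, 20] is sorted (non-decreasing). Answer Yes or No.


Check consecutive pairs:
  23 <= 48? True
  48 <= 49? True
  49 <= 18? False
  18 <= 39? True
  39 <= 28? False
  28 <= 20? False
3 consecutive pair(s) are out of order, so the list is not sorted.
Final answer: No


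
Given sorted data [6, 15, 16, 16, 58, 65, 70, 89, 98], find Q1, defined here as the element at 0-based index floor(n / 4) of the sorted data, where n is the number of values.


The list has n = 9 elements.
Q1 index = floor(9 / 4) = floor(2.25) = 2
Counting from index 0 in the sorted data, the element at index 2 is 16.
Final answer: 16


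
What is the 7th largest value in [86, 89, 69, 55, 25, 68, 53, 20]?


Sort descending: [89, 86, 69, 68, 55, 53, 25, 20]
The 7th element (1-indexed) is at index 6.
Value = 25
Final answer: 25


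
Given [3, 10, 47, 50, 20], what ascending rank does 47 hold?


Sort ascending: [3, 10, 20, 47, 50]
Find 47 in the sorted list.
47 is at position 4 (1-indexed).
Final answer: 4


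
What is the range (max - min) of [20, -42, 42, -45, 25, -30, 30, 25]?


Maximum value: 42
Minimum value: -45
Range = 42 - (-45) = 87
Final answer: 87


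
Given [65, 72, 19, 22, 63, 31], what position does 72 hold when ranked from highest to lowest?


Sort descending: [72, 65, 63, 31, 22, 19]
Find 72 in the sorted list.
72 is at position 1.
Final answer: 1


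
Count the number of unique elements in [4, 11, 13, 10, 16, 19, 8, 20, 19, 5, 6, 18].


List all unique values:
Distinct values: [4, 5, 6, 8, 10, 11, 13, 16, 18, 19, 20]
Count = 11
Final answer: 11


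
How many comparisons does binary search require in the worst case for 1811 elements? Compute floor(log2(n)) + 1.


Binary search halves the search space each step.
Maximum comparisons = floor(log2(1811)) + 1
log2(1811) = 10.8226
floor(log2(1811)) = 10, so 10 + 1 = 11
Final answer: 11


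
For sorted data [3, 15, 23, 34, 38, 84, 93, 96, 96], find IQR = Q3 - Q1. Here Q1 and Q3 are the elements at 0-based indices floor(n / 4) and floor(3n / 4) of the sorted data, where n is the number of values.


The data has n = 9 elements.
Q1 index = floor(9 / 4) = floor(2.25) = 2; Q3 index = floor(3 * 9 / 4) = floor(6.75) = 6
Q1 = element at index 2 = 23
Q3 = element at index 6 = 93
IQR = 93 - 23 = 70
Final answer: 70


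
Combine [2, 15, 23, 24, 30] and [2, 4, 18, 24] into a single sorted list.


List A: [2, 15, 23, 24, 30]
List B: [2, 4, 18, 24]
Repeatedly compare the front elements and take the smaller:
  2 vs 2 -> take 2
  15 vs 2 -> take 2
  15 vs 4 -> take 4
  15 vs 18 -> take 15
  23 vs 18 -> take 18
  23 vs 24 -> take 23
  24 vs 24 -> take 24
  30 vs 24 -> take 24
  B is exhausted; append the rest of A: [30]
Final answer: [2, 2, 4, 15, 18, 23, 24, 24, 30]


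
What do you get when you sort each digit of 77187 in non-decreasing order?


The number 77187 has digits: 7, 7, 1, 8, 7
Sorted: 1, 7, 7, 7, 8
Joining the sorted digits gives the result.
Final answer: 17778


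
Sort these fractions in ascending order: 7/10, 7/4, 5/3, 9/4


Convert to decimal for comparison:
  7/10 = 0.7
  7/4 = 1.75
  5/3 = 1.6667
  9/4 = 2.25
Decimals in increasing order: 0.7 < 1.6667 < 1.75 < 2.25
Writing each back as its fraction gives the sorted order.
Final answer: 7/10, 5/3, 7/4, 9/4


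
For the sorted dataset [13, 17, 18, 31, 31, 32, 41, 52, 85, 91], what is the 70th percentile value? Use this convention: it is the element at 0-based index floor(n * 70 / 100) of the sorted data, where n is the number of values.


The dataset has n = 10 elements.
Index = floor(10 * 70 / 100) = floor(700 / 100) = floor(7) = 7
Counting from index 0 in the sorted data, the element at index 7 is 52.
Final answer: 52
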